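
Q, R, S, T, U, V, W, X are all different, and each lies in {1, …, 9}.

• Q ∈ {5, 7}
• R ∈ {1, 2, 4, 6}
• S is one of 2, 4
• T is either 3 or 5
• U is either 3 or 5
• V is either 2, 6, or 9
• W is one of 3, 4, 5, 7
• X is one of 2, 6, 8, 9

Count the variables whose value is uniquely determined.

T and U share exactly the 2 values {3, 5}; by pigeonhole those values go to them, so strike 3, 5 from Q, W.
That leaves Q = 7. Strike 7 from W.
W must be 4 (only option left). Eliminate 4 elsewhere: R, S.
S must be 2 (only option left). Strike 2 from R, V, X.
Determined: Q=7, S=2, W=4. The other variables each still have more than one consistent value. That makes 3.

3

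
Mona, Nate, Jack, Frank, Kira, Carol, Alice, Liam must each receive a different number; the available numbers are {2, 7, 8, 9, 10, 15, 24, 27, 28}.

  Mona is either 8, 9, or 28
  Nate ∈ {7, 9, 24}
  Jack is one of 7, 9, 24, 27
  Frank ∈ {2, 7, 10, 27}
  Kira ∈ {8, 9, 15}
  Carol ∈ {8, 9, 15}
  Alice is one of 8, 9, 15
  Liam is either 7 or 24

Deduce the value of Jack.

27

Kira, Carol, Alice between them cover only {8, 9, 15} — a naked triple. Remove those values from Mona, Nate, Jack.
Mona has just one choice, so Mona = 28.
The 2 variables Nate and Liam are confined to {7, 24}, which locks those values in; drop them from Jack, Frank.
So Jack = 27.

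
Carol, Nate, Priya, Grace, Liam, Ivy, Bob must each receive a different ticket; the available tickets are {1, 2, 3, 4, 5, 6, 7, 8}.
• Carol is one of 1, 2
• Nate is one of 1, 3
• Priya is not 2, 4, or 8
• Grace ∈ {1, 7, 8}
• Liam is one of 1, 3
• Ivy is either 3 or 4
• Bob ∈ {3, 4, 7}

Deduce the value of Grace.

Nate and Liam share exactly the 2 values {1, 3}; by pigeonhole those values go to them, so strike 1, 3 from Carol, Priya, Grace, Ivy, Bob.
Carol must be 2 (only option left).
Ivy's domain is down to {4}, so Ivy = 4. Eliminate 4 elsewhere: Bob.
Bob has just one choice, so Bob = 7. So Priya, Grace can't be 7.
So Grace = 8.

8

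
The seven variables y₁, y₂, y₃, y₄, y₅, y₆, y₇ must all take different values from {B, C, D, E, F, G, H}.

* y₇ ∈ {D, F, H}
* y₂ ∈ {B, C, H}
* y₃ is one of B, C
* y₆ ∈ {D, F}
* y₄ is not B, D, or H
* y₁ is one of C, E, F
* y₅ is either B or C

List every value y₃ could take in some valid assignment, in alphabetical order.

Among the 7 variables, G fits only y₄ (and all 7 values in {B, C, D, E, F, G, H} must be used), so y₄ = G.
The 6 still-open variables draw from only 6 values {B, C, D, E, F, H}, so each is used; only y₁ can be E, hence y₁ = E.
The 2 variables y₃ and y₅ are confined to {B, C}, which locks those values in; drop them from y₂.
y₂ has just one choice, so y₂ = H. Strike H from y₇.
No further eliminations apply; y₃ can still be any of B, C.

B, C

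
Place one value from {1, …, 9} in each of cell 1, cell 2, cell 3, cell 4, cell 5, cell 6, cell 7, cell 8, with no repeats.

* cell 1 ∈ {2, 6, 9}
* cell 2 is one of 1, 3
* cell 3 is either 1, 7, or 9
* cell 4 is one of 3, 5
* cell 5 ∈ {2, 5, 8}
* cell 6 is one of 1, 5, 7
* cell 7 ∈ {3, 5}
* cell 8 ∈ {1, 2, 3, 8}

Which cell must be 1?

cell 2

Among the 8 variables, 6 fits only cell 1 (and all 8 values in {1, 2, 3, 5, 6, 7, 8, 9} must be used), so cell 1 = 6.
Among the 7 still-open variables, 9 fits only cell 3 (and all 7 values in {1, 2, 3, 5, 7, 8, 9} must be used), so cell 3 = 9.
The 6 still-open variables together cover exactly {1, 2, 3, 5, 7, 8} — 6 values for 6 variables — and 7 appears only in cell 6's list, so cell 6 = 7.
The 2 variables cell 4 and cell 7 are confined to {3, 5}, which locks those values in; drop them from cell 2, cell 5, cell 8.
So 1 goes to cell 2.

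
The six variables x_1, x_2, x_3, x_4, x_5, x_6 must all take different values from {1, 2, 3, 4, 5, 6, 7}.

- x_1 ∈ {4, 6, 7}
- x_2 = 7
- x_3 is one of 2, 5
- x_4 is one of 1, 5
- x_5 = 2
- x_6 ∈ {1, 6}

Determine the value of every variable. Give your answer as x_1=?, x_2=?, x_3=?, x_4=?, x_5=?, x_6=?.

x_1=4, x_2=7, x_3=5, x_4=1, x_5=2, x_6=6

x_2's domain is down to {7}, so x_2 = 7. Remove 7 from x_1.
That leaves x_5 = 2. Eliminate 2 elsewhere: x_3.
That leaves x_3 = 5. Remove 5 from x_4.
x_4 has just one choice, so x_4 = 1. Eliminate 1 elsewhere: x_6.
x_6 has just one choice, so x_6 = 6. Eliminate 6 elsewhere: x_1.
That leaves x_1 = 4.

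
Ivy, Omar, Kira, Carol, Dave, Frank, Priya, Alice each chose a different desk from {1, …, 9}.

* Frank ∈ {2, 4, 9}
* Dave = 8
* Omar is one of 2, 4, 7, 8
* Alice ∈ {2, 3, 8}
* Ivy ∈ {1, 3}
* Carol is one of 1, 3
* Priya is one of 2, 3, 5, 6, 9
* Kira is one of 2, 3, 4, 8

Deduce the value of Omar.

7

Dave has just one choice, so Dave = 8. Eliminate 8 elsewhere: Omar, Kira, Alice.
The 2 variables Ivy and Carol are confined to {1, 3}, which locks those values in; drop them from Kira, Priya, Alice.
Alice must be 2 (only option left). Strike 2 from Omar, Kira, Frank, Priya.
Kira's domain is down to {4}, so Kira = 4. Strike 4 from Omar, Frank.
So Omar = 7.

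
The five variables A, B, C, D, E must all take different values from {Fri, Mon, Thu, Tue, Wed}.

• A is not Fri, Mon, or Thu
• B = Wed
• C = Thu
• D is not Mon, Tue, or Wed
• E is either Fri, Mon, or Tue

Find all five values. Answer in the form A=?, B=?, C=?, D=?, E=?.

B must be Wed (only option left). Eliminate Wed elsewhere: A.
C's domain is down to {Thu}, so C = Thu. Remove Thu from D.
D's domain is down to {Fri}, so D = Fri. So E can't be Fri.
A must be Tue (only option left). Remove Tue from E.
That leaves E = Mon.

A=Tue, B=Wed, C=Thu, D=Fri, E=Mon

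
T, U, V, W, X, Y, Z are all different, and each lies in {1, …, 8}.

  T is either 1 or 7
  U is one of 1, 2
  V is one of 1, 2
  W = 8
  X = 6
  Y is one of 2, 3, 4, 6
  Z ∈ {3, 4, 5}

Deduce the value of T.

7

W must be 8 (only option left).
X has just one choice, so X = 6. Remove 6 from Y.
U and V between them cover only {1, 2} — a naked pair. Remove those values from T, Y.
So T = 7.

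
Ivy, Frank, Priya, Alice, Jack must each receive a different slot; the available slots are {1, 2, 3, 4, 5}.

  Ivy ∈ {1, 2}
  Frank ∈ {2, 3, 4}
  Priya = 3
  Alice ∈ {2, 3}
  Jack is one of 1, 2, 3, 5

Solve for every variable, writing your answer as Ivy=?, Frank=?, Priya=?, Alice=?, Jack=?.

Priya's domain is down to {3}, so Priya = 3. So Frank, Alice, Jack can't be 3.
That leaves Alice = 2. So Ivy, Frank, Jack can't be 2.
That leaves Ivy = 1. Strike 1 from Jack.
Frank must be 4 (only option left).
Jack's domain is down to {5}, so Jack = 5.

Ivy=1, Frank=4, Priya=3, Alice=2, Jack=5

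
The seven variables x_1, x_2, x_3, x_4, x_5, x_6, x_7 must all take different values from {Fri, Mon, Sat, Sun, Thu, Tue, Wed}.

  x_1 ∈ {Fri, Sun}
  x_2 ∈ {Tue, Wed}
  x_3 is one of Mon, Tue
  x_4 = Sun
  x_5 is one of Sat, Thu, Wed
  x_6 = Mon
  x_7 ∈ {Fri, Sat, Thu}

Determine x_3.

Tue

x_4 has just one choice, so x_4 = Sun. Strike Sun from x_1.
x_6's domain is down to {Mon}, so x_6 = Mon. Remove Mon from x_3.
So x_3 = Tue.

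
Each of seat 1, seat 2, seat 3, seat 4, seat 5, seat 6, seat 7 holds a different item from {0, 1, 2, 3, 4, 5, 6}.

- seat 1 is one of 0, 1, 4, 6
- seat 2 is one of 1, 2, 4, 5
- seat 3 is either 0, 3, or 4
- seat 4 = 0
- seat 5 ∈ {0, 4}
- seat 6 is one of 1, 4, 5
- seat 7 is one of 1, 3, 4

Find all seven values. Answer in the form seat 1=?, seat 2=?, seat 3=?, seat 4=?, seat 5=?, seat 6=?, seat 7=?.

seat 1=6, seat 2=2, seat 3=3, seat 4=0, seat 5=4, seat 6=5, seat 7=1

seat 4 has just one choice, so seat 4 = 0. Remove 0 from seat 1, seat 3, seat 5.
That leaves seat 5 = 4. Eliminate 4 elsewhere: seat 1, seat 2, seat 3, seat 6, seat 7.
seat 3's domain is down to {3}, so seat 3 = 3. Eliminate 3 elsewhere: seat 7.
That leaves seat 7 = 1. Eliminate 1 elsewhere: seat 1, seat 2, seat 6.
That leaves seat 1 = 6.
seat 6 must be 5 (only option left). Remove 5 from seat 2.
seat 2 must be 2 (only option left).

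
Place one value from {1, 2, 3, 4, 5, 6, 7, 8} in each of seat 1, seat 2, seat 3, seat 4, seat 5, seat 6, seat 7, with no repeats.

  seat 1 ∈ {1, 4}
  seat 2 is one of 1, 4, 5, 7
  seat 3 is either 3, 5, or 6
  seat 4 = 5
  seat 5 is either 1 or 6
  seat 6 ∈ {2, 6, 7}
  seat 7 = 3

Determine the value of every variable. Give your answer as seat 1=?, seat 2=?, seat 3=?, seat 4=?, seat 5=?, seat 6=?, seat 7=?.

seat 4's domain is down to {5}, so seat 4 = 5. Remove 5 from seat 2, seat 3.
That leaves seat 7 = 3. Strike 3 from seat 3.
seat 3's domain is down to {6}, so seat 3 = 6. Eliminate 6 elsewhere: seat 5, seat 6.
seat 5 must be 1 (only option left). Eliminate 1 elsewhere: seat 1, seat 2.
seat 1 must be 4 (only option left). Strike 4 from seat 2.
seat 2 has just one choice, so seat 2 = 7. Eliminate 7 elsewhere: seat 6.
seat 6's domain is down to {2}, so seat 6 = 2.

seat 1=4, seat 2=7, seat 3=6, seat 4=5, seat 5=1, seat 6=2, seat 7=3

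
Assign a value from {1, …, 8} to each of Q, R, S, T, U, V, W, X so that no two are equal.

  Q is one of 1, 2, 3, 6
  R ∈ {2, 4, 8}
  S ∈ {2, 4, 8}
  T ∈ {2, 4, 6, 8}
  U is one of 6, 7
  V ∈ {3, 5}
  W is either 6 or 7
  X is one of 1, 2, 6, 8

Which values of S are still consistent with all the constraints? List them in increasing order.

Among the 8 variables, 5 fits only V (and all 8 values in {1, 2, 3, 4, 5, 6, 7, 8} must be used), so V = 5.
The 7 still-open variables draw from only 7 values {1, 2, 3, 4, 6, 7, 8}, so each is used; only Q can be 3, hence Q = 3.
The 6 still-open variables draw from only 6 values {1, 2, 4, 6, 7, 8}, so each is used; only X can be 1, hence X = 1.
U and W share exactly the 2 values {6, 7}; by pigeonhole those values go to them, so strike 6, 7 from T.
No further eliminations apply; S can still be any of 2, 4, 8.

2, 4, 8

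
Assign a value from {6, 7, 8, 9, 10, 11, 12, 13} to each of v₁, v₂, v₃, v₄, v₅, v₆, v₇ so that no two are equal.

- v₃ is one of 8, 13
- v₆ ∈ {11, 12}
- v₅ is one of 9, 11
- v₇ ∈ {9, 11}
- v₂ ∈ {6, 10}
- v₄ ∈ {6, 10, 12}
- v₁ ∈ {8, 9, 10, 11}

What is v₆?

Among the 7 variables, 13 fits only v₃ (and all 7 values in {6, 8, 9, 10, 11, 12, 13} must be used), so v₃ = 13.
The 6 still-open variables draw from only 6 values {6, 8, 9, 10, 11, 12}, so each is used; only v₁ can be 8, hence v₁ = 8.
v₅ and v₇ between them cover only {9, 11} — a naked pair. Remove those values from v₆.
So v₆ = 12.

12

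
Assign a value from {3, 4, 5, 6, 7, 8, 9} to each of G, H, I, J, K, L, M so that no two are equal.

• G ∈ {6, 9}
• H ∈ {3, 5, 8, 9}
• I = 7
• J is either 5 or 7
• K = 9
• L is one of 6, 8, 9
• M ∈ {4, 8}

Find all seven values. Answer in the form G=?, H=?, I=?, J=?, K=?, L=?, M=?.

G=6, H=3, I=7, J=5, K=9, L=8, M=4

I must be 7 (only option left). Strike 7 from J.
That leaves J = 5. Remove 5 from H.
That leaves K = 9. So G, H, L can't be 9.
G must be 6 (only option left). Eliminate 6 elsewhere: L.
L's domain is down to {8}, so L = 8. Remove 8 from H, M.
M must be 4 (only option left).
H has just one choice, so H = 3.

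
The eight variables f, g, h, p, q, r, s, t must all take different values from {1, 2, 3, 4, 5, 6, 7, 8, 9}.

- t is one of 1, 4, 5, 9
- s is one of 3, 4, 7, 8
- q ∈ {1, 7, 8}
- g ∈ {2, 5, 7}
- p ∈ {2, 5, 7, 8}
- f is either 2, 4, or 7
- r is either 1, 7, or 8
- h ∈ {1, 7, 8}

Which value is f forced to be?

Among the 8 variables, 3 fits only s (and all 8 values in {1, 2, 3, 4, 5, 7, 8, 9} must be used), so s = 3.
The 7 still-open variables draw from only 7 values {1, 2, 4, 5, 7, 8, 9}, so each is used; only t can be 9, hence t = 9.
The 6 still-open variables together cover exactly {1, 2, 4, 5, 7, 8} — 6 values for 6 variables — and 4 appears only in f's list, so f = 4.

4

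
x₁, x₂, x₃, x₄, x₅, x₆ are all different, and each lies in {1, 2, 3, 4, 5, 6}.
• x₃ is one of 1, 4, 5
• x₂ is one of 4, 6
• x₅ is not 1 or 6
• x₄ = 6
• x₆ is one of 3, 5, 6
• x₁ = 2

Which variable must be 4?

x₂

x₁'s domain is down to {2}, so x₁ = 2. Eliminate 2 elsewhere: x₅.
x₄ has just one choice, so x₄ = 6. Eliminate 6 elsewhere: x₂, x₆.
So 4 goes to x₂.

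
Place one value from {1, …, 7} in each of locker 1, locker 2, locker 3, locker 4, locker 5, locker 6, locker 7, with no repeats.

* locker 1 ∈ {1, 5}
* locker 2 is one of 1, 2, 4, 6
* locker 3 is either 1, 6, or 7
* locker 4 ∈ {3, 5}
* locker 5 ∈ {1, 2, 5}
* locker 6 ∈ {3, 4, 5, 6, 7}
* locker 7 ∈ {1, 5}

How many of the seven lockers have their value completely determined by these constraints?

locker 1 and locker 7 share exactly the 2 values {1, 5}; by pigeonhole those values go to them, so strike 1, 5 from locker 2, locker 3, locker 4, locker 5, locker 6.
locker 4 must be 3 (only option left). Strike 3 from locker 6.
locker 5's domain is down to {2}, so locker 5 = 2. So locker 2 can't be 2.
Determined: locker 4=3, locker 5=2. The other lockers each still have more than one consistent value. That makes 2.

2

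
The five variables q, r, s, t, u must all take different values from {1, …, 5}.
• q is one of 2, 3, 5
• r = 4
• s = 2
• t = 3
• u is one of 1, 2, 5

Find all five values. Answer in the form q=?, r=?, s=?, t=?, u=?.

q=5, r=4, s=2, t=3, u=1

r must be 4 (only option left).
s's domain is down to {2}, so s = 2. So q, u can't be 2.
t must be 3 (only option left). So q can't be 3.
That leaves q = 5. Remove 5 from u.
u has just one choice, so u = 1.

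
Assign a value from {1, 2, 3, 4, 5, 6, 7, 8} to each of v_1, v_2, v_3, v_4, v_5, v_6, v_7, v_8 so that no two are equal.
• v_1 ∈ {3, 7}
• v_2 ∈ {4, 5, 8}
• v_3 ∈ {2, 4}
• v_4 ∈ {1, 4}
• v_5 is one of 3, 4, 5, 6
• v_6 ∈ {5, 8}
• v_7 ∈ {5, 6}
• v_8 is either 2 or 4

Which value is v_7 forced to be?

6

Among the 8 variables, 1 fits only v_4 (and all 8 values in {1, 2, 3, 4, 5, 6, 7, 8} must be used), so v_4 = 1.
The 7 still-open variables together cover exactly {2, 3, 4, 5, 6, 7, 8} — 7 values for 7 variables — and 7 appears only in v_1's list, so v_1 = 7.
Among the 6 still-open variables, 3 fits only v_5 (and all 6 values in {2, 3, 4, 5, 6, 8} must be used), so v_5 = 3.
Among the 5 still-open variables, 6 fits only v_7 (and all 5 values in {2, 4, 5, 6, 8} must be used), so v_7 = 6.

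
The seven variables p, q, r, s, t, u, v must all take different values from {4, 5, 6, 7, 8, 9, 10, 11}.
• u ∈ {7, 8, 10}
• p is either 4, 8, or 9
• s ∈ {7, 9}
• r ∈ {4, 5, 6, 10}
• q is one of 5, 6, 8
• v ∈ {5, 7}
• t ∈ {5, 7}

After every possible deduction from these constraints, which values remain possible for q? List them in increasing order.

6, 8

t and v between them cover only {5, 7} — a naked pair. Remove those values from q, r, s, u.
That leaves s = 9. Strike 9 from p.
No further eliminations apply; q can still be any of 6, 8.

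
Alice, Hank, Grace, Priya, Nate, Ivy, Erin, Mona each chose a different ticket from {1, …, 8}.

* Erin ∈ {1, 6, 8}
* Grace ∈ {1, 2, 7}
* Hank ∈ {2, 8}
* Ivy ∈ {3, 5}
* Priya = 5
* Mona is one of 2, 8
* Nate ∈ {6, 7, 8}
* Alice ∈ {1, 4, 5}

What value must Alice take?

Priya's domain is down to {5}, so Priya = 5. Eliminate 5 elsewhere: Alice, Ivy.
Ivy has just one choice, so Ivy = 3.
Among the 6 still-open variables, 4 fits only Alice (and all 6 values in {1, 2, 4, 6, 7, 8} must be used), so Alice = 4.

4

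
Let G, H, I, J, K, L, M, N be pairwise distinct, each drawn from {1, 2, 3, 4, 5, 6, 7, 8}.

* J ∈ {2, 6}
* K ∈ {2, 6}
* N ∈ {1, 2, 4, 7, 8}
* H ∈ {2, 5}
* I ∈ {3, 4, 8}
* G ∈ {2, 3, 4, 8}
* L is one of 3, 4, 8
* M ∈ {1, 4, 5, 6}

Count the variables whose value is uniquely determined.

3

Among the 8 variables, 7 fits only N (and all 8 values in {1, 2, 3, 4, 5, 6, 7, 8} must be used), so N = 7.
Among the 7 still-open variables, 1 fits only M (and all 7 values in {1, 2, 3, 4, 5, 6, 8} must be used), so M = 1.
The 6 still-open variables draw from only 6 values {2, 3, 4, 5, 6, 8}, so each is used; only H can be 5, hence H = 5.
J and K share exactly the 2 values {2, 6}; by pigeonhole those values go to them, so strike 2, 6 from G.
Determined: H=5, M=1, N=7. The other variables each still have more than one consistent value. That makes 3.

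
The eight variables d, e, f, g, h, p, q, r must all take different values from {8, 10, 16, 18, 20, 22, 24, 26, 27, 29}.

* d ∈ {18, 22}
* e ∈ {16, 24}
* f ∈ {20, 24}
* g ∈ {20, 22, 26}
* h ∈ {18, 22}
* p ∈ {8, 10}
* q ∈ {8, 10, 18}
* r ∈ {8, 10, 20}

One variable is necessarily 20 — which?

r

The 8 variables draw from only 8 values {8, 10, 16, 18, 20, 22, 24, 26}, so each is used; only e can be 16, hence e = 16.
The 7 still-open variables draw from only 7 values {8, 10, 18, 20, 22, 24, 26}, so each is used; only f can be 24, hence f = 24.
The 6 still-open variables together cover exactly {8, 10, 18, 20, 22, 26} — 6 values for 6 variables — and 26 appears only in g's list, so g = 26.
The 5 still-open variables together cover exactly {8, 10, 18, 20, 22} — 5 values for 5 variables — and 20 appears only in r's list, so r = 20.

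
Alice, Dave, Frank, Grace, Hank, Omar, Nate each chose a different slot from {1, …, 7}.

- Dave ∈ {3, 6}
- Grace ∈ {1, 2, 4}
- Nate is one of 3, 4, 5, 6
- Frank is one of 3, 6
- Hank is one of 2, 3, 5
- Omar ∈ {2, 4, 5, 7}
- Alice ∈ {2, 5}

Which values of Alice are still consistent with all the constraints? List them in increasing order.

The 7 variables together cover exactly {1, 2, 3, 4, 5, 6, 7} — 7 values for 7 variables — and 1 appears only in Grace's list, so Grace = 1.
The 6 still-open variables draw from only 6 values {2, 3, 4, 5, 6, 7}, so each is used; only Omar can be 7, hence Omar = 7.
Among the 5 still-open variables, 4 fits only Nate (and all 5 values in {2, 3, 4, 5, 6} must be used), so Nate = 4.
The 2 variables Dave and Frank are confined to {3, 6}, which locks those values in; drop them from Hank.
No further eliminations apply; Alice can still be any of 2, 5.

2, 5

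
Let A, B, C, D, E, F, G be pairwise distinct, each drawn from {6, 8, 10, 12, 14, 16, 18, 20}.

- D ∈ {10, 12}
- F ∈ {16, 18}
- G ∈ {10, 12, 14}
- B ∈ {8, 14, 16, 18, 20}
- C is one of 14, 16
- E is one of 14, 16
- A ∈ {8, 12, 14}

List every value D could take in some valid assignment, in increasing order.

Among the 7 variables, 20 fits only B (and all 7 values in {8, 10, 12, 14, 16, 18, 20} must be used), so B = 20.
Among the 6 still-open variables, 8 fits only A (and all 6 values in {8, 10, 12, 14, 16, 18} must be used), so A = 8.
The 5 still-open variables together cover exactly {10, 12, 14, 16, 18} — 5 values for 5 variables — and 18 appears only in F's list, so F = 18.
C and E between them cover only {14, 16} — a naked pair. Remove those values from G.
No further eliminations apply; D can still be any of 10, 12.

10, 12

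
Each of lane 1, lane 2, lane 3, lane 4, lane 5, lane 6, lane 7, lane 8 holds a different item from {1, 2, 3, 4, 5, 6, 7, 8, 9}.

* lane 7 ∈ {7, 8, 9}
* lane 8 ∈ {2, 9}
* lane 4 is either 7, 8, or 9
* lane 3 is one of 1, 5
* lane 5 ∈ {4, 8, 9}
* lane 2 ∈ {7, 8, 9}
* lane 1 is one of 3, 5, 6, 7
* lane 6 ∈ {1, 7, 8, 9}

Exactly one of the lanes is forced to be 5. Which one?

lane 3

The 3 variables lane 2, lane 4, lane 7 are confined to {7, 8, 9}, which locks those values in; drop them from lane 1, lane 5, lane 6, lane 8.
lane 5's domain is down to {4}, so lane 5 = 4.
lane 6 must be 1 (only option left). Eliminate 1 elsewhere: lane 3.
So 5 goes to lane 3.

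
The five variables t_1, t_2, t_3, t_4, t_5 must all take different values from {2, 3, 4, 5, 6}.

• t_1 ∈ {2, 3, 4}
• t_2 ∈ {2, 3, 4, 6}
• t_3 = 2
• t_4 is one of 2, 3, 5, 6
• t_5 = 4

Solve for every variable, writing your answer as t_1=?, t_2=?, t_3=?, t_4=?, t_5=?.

t_3 must be 2 (only option left). Strike 2 from t_1, t_2, t_4.
t_5 has just one choice, so t_5 = 4. Remove 4 from t_1, t_2.
t_1 has just one choice, so t_1 = 3. So t_2, t_4 can't be 3.
t_2's domain is down to {6}, so t_2 = 6. Eliminate 6 elsewhere: t_4.
t_4 must be 5 (only option left).

t_1=3, t_2=6, t_3=2, t_4=5, t_5=4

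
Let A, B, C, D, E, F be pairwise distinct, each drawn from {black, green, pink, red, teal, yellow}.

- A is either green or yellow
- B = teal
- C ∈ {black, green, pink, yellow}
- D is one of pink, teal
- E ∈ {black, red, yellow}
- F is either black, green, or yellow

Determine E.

red

B has just one choice, so B = teal. Strike teal from D.
That leaves D = pink. So C can't be pink.
The 4 still-open variables together cover exactly {black, green, red, yellow} — 4 values for 4 variables — and red appears only in E's list, so E = red.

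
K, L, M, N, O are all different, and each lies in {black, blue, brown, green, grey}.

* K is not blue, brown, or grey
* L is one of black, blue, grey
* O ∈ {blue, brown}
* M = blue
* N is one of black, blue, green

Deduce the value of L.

M has just one choice, so M = blue. Eliminate blue elsewhere: L, N, O.
O must be brown (only option left).
The 3 still-open variables together cover exactly {black, green, grey} — 3 values for 3 variables — and grey appears only in L's list, so L = grey.

grey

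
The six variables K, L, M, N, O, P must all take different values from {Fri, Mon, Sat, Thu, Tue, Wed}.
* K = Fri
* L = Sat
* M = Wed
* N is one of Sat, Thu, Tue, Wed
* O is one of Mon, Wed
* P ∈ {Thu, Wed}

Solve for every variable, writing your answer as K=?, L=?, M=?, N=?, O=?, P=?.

K's domain is down to {Fri}, so K = Fri.
L has just one choice, so L = Sat. Eliminate Sat elsewhere: N.
That leaves M = Wed. Remove Wed from N, O, P.
O has just one choice, so O = Mon.
P must be Thu (only option left). Strike Thu from N.
N must be Tue (only option left).

K=Fri, L=Sat, M=Wed, N=Tue, O=Mon, P=Thu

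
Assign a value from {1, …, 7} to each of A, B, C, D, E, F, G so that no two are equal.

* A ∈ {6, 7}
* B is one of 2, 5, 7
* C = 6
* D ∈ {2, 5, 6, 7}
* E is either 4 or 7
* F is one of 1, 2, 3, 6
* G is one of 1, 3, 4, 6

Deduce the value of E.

4

C's domain is down to {6}, so C = 6. Strike 6 from A, D, F, G.
A has just one choice, so A = 7. Strike 7 from B, D, E.
So E = 4.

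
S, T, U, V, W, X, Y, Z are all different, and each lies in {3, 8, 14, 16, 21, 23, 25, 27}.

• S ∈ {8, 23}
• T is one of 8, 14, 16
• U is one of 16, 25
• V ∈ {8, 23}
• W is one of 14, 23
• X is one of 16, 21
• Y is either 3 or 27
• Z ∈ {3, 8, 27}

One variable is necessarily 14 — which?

The 8 variables together cover exactly {3, 8, 14, 16, 21, 23, 25, 27} — 8 values for 8 variables — and 21 appears only in X's list, so X = 21.
Among the 7 still-open variables, 25 fits only U (and all 7 values in {3, 8, 14, 16, 23, 25, 27} must be used), so U = 25.
The 6 still-open variables draw from only 6 values {3, 8, 14, 16, 23, 27}, so each is used; only T can be 16, hence T = 16.
The 5 still-open variables together cover exactly {3, 8, 14, 23, 27} — 5 values for 5 variables — and 14 appears only in W's list, so W = 14.

W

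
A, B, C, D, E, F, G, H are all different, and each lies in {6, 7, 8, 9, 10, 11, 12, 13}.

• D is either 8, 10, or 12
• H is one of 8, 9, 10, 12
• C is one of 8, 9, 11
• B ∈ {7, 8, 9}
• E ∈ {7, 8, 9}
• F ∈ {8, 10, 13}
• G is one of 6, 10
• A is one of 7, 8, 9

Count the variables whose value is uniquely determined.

The 8 variables together cover exactly {6, 7, 8, 9, 10, 11, 12, 13} — 8 values for 8 variables — and 6 appears only in G's list, so G = 6.
The 7 still-open variables draw from only 7 values {7, 8, 9, 10, 11, 12, 13}, so each is used; only C can be 11, hence C = 11.
The 6 still-open variables draw from only 6 values {7, 8, 9, 10, 12, 13}, so each is used; only F can be 13, hence F = 13.
A, B, E between them cover only {7, 8, 9} — a naked triple. Remove those values from D, H.
Determined: C=11, F=13, G=6. The other variables each still have more than one consistent value. That makes 3.

3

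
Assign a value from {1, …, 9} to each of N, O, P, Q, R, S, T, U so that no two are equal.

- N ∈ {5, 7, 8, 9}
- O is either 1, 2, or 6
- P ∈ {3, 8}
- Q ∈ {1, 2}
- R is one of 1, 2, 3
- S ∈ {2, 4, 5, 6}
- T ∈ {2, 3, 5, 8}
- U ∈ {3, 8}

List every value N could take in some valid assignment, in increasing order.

P and U share exactly the 2 values {3, 8}; by pigeonhole those values go to them, so strike 3, 8 from N, R, T.
Q and R share exactly the 2 values {1, 2}; by pigeonhole those values go to them, so strike 1, 2 from O, S, T.
O's domain is down to {6}, so O = 6. So S can't be 6.
T has just one choice, so T = 5. Strike 5 from N, S.
That leaves S = 4.
No further eliminations apply; N can still be any of 7, 9.

7, 9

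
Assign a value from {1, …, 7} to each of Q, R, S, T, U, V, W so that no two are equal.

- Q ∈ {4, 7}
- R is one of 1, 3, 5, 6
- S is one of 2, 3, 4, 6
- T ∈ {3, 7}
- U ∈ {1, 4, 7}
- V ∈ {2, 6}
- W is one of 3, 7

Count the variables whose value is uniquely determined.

3

Among the 7 variables, 5 fits only R (and all 7 values in {1, 2, 3, 4, 5, 6, 7} must be used), so R = 5.
Among the 6 still-open variables, 1 fits only U (and all 6 values in {1, 2, 3, 4, 6, 7} must be used), so U = 1.
T and W between them cover only {3, 7} — a naked pair. Remove those values from Q, S.
Q has just one choice, so Q = 4. Strike 4 from S.
Determined: Q=4, R=5, U=1. The other variables each still have more than one consistent value. That makes 3.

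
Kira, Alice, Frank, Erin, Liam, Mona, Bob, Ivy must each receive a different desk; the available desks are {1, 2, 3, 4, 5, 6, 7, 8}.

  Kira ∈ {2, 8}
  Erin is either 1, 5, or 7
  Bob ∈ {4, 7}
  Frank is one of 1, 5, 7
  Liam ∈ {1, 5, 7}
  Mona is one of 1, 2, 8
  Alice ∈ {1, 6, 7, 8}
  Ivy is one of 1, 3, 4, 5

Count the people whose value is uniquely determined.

Among the 8 variables, 3 fits only Ivy (and all 8 values in {1, 2, 3, 4, 5, 6, 7, 8} must be used), so Ivy = 3.
The 7 still-open variables draw from only 7 values {1, 2, 4, 5, 6, 7, 8}, so each is used; only Bob can be 4, hence Bob = 4.
Among the 6 still-open variables, 6 fits only Alice (and all 6 values in {1, 2, 5, 6, 7, 8} must be used), so Alice = 6.
Frank, Erin, Liam share exactly the 3 values {1, 5, 7}; by pigeonhole those values go to them, so strike 1, 5, 7 from Mona.
Determined: Alice=6, Bob=4, Ivy=3. The other people each still have more than one consistent value. That makes 3.

3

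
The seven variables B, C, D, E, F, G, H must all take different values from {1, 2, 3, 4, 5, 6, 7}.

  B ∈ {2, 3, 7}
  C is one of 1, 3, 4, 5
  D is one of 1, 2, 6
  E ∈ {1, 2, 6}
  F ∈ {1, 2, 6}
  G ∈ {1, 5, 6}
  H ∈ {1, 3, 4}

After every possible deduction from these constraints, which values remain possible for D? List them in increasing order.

1, 2, 6

Among the 7 variables, 7 fits only B (and all 7 values in {1, 2, 3, 4, 5, 6, 7} must be used), so B = 7.
D, E, F between them cover only {1, 2, 6} — a naked triple. Remove those values from C, G, H.
G must be 5 (only option left). Eliminate 5 elsewhere: C.
No further eliminations apply; D can still be any of 1, 2, 6.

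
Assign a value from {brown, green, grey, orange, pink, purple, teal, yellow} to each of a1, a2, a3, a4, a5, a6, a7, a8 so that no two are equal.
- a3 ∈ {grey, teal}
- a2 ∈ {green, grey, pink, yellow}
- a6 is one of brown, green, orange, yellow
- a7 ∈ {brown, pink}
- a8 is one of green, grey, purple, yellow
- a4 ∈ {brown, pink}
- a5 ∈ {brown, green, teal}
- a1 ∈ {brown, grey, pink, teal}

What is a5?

The 8 variables draw from only 8 values {brown, green, grey, orange, pink, purple, teal, yellow}, so each is used; only a6 can be orange, hence a6 = orange.
Among the 7 still-open variables, purple fits only a8 (and all 7 values in {brown, green, grey, pink, purple, teal, yellow} must be used), so a8 = purple.
The 6 still-open variables together cover exactly {brown, green, grey, pink, teal, yellow} — 6 values for 6 variables — and yellow appears only in a2's list, so a2 = yellow.
Among the 5 still-open variables, green fits only a5 (and all 5 values in {brown, green, grey, pink, teal} must be used), so a5 = green.

green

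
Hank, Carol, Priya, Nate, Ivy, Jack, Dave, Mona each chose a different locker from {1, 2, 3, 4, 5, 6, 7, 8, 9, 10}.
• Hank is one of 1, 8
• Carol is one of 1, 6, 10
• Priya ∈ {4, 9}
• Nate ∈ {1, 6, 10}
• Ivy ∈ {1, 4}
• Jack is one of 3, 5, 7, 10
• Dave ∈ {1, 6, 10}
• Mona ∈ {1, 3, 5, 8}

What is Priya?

Carol, Nate, Dave share exactly the 3 values {1, 6, 10}; by pigeonhole those values go to them, so strike 1, 6, 10 from Hank, Ivy, Jack, Mona.
Hank must be 8 (only option left). Remove 8 from Mona.
Ivy's domain is down to {4}, so Ivy = 4. So Priya can't be 4.
So Priya = 9.

9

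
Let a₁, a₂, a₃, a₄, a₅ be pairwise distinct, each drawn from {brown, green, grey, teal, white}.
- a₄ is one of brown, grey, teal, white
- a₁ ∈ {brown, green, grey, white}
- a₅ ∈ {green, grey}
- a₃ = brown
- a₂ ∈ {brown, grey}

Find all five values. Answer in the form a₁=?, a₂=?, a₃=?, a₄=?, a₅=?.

a₃ has just one choice, so a₃ = brown. Remove brown from a₁, a₂, a₄.
That leaves a₂ = grey. Strike grey from a₁, a₄, a₅.
a₅ must be green (only option left). So a₁ can't be green.
a₁ has just one choice, so a₁ = white. Strike white from a₄.
a₄'s domain is down to {teal}, so a₄ = teal.

a₁=white, a₂=grey, a₃=brown, a₄=teal, a₅=green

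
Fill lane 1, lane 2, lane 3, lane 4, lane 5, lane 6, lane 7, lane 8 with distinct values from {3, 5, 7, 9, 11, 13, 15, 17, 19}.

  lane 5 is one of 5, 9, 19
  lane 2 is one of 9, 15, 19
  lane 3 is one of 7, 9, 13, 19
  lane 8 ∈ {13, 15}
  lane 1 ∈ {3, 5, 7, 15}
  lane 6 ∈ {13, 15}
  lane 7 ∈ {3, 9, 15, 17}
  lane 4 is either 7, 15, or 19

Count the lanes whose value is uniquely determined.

3

Among the 8 variables, 17 fits only lane 7 (and all 8 values in {3, 5, 7, 9, 13, 15, 17, 19} must be used), so lane 7 = 17.
The 7 still-open variables draw from only 7 values {3, 5, 7, 9, 13, 15, 19}, so each is used; only lane 1 can be 3, hence lane 1 = 3.
Among the 6 still-open variables, 5 fits only lane 5 (and all 6 values in {5, 7, 9, 13, 15, 19} must be used), so lane 5 = 5.
The 2 variables lane 6 and lane 8 are confined to {13, 15}, which locks those values in; drop them from lane 2, lane 3, lane 4.
Determined: lane 1=3, lane 5=5, lane 7=17. The other lanes each still have more than one consistent value. That makes 3.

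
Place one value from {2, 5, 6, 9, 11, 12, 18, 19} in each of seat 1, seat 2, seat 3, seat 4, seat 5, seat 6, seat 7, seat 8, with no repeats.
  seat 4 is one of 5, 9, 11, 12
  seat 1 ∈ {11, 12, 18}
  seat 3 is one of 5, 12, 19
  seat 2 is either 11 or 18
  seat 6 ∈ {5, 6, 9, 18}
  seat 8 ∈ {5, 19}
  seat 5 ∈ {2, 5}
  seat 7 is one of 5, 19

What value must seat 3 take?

Among the 8 variables, 2 fits only seat 5 (and all 8 values in {2, 5, 6, 9, 11, 12, 18, 19} must be used), so seat 5 = 2.
The 7 still-open variables draw from only 7 values {5, 6, 9, 11, 12, 18, 19}, so each is used; only seat 6 can be 6, hence seat 6 = 6.
The 6 still-open variables together cover exactly {5, 9, 11, 12, 18, 19} — 6 values for 6 variables — and 9 appears only in seat 4's list, so seat 4 = 9.
The 2 variables seat 7 and seat 8 are confined to {5, 19}, which locks those values in; drop them from seat 3.
So seat 3 = 12.

12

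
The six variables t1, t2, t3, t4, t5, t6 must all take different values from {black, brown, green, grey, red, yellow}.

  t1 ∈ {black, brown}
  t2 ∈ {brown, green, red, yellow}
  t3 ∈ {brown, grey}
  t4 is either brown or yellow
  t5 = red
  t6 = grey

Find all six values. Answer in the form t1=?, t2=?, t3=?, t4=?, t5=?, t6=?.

t1=black, t2=green, t3=brown, t4=yellow, t5=red, t6=grey

t5's domain is down to {red}, so t5 = red. Strike red from t2.
t6 must be grey (only option left). Strike grey from t3.
t3 must be brown (only option left). Eliminate brown elsewhere: t1, t2, t4.
That leaves t4 = yellow. So t2 can't be yellow.
t1 has just one choice, so t1 = black.
t2's domain is down to {green}, so t2 = green.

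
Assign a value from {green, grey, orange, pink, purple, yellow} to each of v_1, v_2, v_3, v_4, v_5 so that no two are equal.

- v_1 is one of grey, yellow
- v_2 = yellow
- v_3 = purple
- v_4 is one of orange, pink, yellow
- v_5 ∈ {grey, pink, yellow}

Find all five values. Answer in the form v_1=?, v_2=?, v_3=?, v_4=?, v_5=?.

v_1=grey, v_2=yellow, v_3=purple, v_4=orange, v_5=pink

v_2's domain is down to {yellow}, so v_2 = yellow. Strike yellow from v_1, v_4, v_5.
v_3's domain is down to {purple}, so v_3 = purple.
v_1 has just one choice, so v_1 = grey. Strike grey from v_5.
v_5 has just one choice, so v_5 = pink. So v_4 can't be pink.
That leaves v_4 = orange.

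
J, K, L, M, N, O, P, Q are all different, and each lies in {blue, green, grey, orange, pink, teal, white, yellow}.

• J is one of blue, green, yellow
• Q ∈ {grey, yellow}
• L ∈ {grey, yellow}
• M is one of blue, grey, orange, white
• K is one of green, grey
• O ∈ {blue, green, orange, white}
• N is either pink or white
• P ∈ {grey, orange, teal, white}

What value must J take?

The 8 variables draw from only 8 values {blue, green, grey, orange, pink, teal, white, yellow}, so each is used; only N can be pink, hence N = pink.
The 7 still-open variables together cover exactly {blue, green, grey, orange, teal, white, yellow} — 7 values for 7 variables — and teal appears only in P's list, so P = teal.
The 2 variables L and Q are confined to {grey, yellow}, which locks those values in; drop them from J, K, M.
K's domain is down to {green}, so K = green. Eliminate green elsewhere: J, O.
So J = blue.

blue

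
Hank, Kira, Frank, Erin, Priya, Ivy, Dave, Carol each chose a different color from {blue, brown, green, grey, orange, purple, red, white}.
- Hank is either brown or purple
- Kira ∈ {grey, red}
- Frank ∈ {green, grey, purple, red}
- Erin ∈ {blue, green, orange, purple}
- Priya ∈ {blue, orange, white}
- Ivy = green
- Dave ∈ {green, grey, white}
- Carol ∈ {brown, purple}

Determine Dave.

white

Ivy must be green (only option left). Remove green from Frank, Erin, Dave.
Hank and Carol between them cover only {brown, purple} — a naked pair. Remove those values from Frank, Erin.
Kira and Frank between them cover only {grey, red} — a naked pair. Remove those values from Dave.
So Dave = white.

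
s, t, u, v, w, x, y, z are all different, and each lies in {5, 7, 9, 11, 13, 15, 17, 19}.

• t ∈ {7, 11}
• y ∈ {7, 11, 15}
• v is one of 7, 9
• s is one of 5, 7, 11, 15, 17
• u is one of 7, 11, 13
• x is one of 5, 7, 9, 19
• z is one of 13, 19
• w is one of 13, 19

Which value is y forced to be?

The 8 variables draw from only 8 values {5, 7, 9, 11, 13, 15, 17, 19}, so each is used; only s can be 17, hence s = 17.
The 7 still-open variables draw from only 7 values {5, 7, 9, 11, 13, 15, 19}, so each is used; only x can be 5, hence x = 5.
The 6 still-open variables draw from only 6 values {7, 9, 11, 13, 15, 19}, so each is used; only v can be 9, hence v = 9.
The 5 still-open variables together cover exactly {7, 11, 13, 15, 19} — 5 values for 5 variables — and 15 appears only in y's list, so y = 15.

15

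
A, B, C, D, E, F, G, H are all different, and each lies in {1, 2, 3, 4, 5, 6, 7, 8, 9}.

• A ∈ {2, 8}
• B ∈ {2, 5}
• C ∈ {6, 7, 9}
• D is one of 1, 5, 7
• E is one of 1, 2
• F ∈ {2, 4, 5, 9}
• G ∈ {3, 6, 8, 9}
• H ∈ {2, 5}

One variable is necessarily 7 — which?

D

B and H between them cover only {2, 5} — a naked pair. Remove those values from A, D, E, F.
A's domain is down to {8}, so A = 8. Remove 8 from G.
E has just one choice, so E = 1. Eliminate 1 elsewhere: D.
So 7 goes to D.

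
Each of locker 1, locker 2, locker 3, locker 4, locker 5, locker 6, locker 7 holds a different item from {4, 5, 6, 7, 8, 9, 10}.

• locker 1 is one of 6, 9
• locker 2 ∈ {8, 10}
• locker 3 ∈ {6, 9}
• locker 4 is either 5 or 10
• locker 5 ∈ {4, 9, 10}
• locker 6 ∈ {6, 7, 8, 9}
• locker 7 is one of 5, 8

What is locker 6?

The 7 variables together cover exactly {4, 5, 6, 7, 8, 9, 10} — 7 values for 7 variables — and 4 appears only in locker 5's list, so locker 5 = 4.
The 6 still-open variables draw from only 6 values {5, 6, 7, 8, 9, 10}, so each is used; only locker 6 can be 7, hence locker 6 = 7.

7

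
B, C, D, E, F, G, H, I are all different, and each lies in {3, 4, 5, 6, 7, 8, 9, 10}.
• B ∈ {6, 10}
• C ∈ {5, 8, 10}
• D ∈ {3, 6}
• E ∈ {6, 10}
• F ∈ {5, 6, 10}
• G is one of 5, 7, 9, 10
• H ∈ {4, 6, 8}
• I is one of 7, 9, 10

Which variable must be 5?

F

The 8 variables draw from only 8 values {3, 4, 5, 6, 7, 8, 9, 10}, so each is used; only D can be 3, hence D = 3.
The 7 still-open variables draw from only 7 values {4, 5, 6, 7, 8, 9, 10}, so each is used; only H can be 4, hence H = 4.
The 6 still-open variables draw from only 6 values {5, 6, 7, 8, 9, 10}, so each is used; only C can be 8, hence C = 8.
The 2 variables B and E are confined to {6, 10}, which locks those values in; drop them from F, G, I.
So 5 goes to F.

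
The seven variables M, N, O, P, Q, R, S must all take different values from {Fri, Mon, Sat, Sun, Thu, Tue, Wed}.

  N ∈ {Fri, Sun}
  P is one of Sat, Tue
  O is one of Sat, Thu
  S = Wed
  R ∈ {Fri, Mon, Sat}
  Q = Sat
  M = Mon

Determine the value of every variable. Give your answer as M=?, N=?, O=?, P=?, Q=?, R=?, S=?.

M must be Mon (only option left). Strike Mon from R.
Q must be Sat (only option left). Strike Sat from O, P, R.
R must be Fri (only option left). Eliminate Fri elsewhere: N.
S has just one choice, so S = Wed.
N must be Sun (only option left).
O must be Thu (only option left).
P's domain is down to {Tue}, so P = Tue.

M=Mon, N=Sun, O=Thu, P=Tue, Q=Sat, R=Fri, S=Wed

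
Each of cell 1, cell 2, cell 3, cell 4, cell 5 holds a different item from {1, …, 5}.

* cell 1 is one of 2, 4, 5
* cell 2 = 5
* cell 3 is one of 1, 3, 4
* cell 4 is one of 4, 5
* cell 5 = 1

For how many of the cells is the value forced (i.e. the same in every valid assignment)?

cell 2's domain is down to {5}, so cell 2 = 5. Remove 5 from cell 1, cell 4.
cell 4 has just one choice, so cell 4 = 4. Remove 4 from cell 1, cell 3.
cell 5's domain is down to {1}, so cell 5 = 1. Remove 1 from cell 3.
cell 1 has just one choice, so cell 1 = 2.
cell 3's domain is down to {3}, so cell 3 = 3.
Every cell is fixed: cell 1=2, cell 2=5, cell 3=3, cell 4=4, cell 5=1. That makes 5.

5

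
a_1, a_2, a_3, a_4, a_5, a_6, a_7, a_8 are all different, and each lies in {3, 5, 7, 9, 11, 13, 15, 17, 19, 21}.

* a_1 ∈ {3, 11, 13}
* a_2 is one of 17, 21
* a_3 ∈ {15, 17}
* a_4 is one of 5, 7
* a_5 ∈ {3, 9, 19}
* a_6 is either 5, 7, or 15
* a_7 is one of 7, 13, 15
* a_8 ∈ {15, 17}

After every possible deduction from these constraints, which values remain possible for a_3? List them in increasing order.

15, 17

The 2 variables a_3 and a_8 are confined to {15, 17}, which locks those values in; drop them from a_2, a_6, a_7.
That leaves a_2 = 21.
a_4 and a_6 share exactly the 2 values {5, 7}; by pigeonhole those values go to them, so strike 5, 7 from a_7.
a_7 must be 13 (only option left). Remove 13 from a_1.
No further eliminations apply; a_3 can still be any of 15, 17.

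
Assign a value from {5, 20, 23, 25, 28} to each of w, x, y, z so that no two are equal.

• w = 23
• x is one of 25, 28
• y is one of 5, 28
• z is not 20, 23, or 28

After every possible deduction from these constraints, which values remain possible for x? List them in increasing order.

w has just one choice, so w = 23.
No further eliminations apply; x can still be any of 25, 28.

25, 28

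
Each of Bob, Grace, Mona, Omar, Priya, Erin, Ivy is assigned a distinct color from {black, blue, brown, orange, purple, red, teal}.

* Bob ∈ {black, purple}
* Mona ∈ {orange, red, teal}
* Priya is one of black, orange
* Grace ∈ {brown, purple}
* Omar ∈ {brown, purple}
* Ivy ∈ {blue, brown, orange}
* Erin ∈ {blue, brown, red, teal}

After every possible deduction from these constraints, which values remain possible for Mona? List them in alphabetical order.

red, teal

Grace and Omar share exactly the 2 values {brown, purple}; by pigeonhole those values go to them, so strike brown, purple from Bob, Erin, Ivy.
Bob has just one choice, so Bob = black. Eliminate black elsewhere: Priya.
That leaves Priya = orange. Remove orange from Mona, Ivy.
Ivy must be blue (only option left). Strike blue from Erin.
No further eliminations apply; Mona can still be any of red, teal.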